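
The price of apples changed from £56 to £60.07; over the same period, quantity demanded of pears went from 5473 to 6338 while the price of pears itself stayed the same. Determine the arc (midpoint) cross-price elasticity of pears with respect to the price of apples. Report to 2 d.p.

2.09

ΔQ_A = 6338 − 5473 = 865; ΔP_B = 60.07 − 56 = 4.07.
Midpoints: Q̄_A = 5905.5, P̄_B = 58.03.
ε = (ΔQ_A/Q̄_A)/(ΔP_B/P̄_B) = (865/5905.5)/(4.07/58.03) ≈ 2.09.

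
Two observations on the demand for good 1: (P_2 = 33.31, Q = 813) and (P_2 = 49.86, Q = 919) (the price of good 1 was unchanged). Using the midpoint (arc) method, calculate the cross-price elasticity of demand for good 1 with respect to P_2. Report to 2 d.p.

ΔQ_1 = 919 − 813 = 106; ΔP_2 = 49.86 − 33.31 = 16.55.
Midpoints: Q̄_1 = 866.0, P̄_2 = 41.59.
ε = (ΔQ_1/Q̄_1)/(ΔP_2/P̄_2) = (106/866.0)/(16.55/41.59) ≈ 0.31.
ε > 0: good 1 and good 2 are substitutes.

0.31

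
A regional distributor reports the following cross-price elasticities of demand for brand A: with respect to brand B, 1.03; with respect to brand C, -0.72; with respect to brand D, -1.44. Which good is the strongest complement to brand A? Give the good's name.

Complements have ε < 0. The most negative value is -1.44 (brand D).

brand D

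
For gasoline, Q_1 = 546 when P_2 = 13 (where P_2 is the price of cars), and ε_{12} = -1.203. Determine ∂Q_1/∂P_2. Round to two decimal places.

ε = (∂Q_1/∂P_2)·(P_2/Q_1) ⇒ ∂Q_1/∂P_2 = ε·Q_1/P_2 = -1.203 × 546/13 ≈ -50.53.

-50.53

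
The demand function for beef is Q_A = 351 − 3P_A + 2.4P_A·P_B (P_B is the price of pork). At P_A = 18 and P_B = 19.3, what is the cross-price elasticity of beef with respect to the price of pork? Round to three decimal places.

At P_A = 18 and P_B = 19.3: Q_A = 1130.76.
∂Q_A/∂P_B = 2.4P_A = 2.4(18) = 43.2000.
ε = (∂Q_A/∂P_B)(P_B/Q_A) = 43.2000 × (19.3/1130.76) ≈ 0.737.

0.737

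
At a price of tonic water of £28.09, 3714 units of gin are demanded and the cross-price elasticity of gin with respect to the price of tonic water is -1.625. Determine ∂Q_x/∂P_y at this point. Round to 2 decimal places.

ε = (∂Q_x/∂P_y)·(P_y/Q_x) ⇒ ∂Q_x/∂P_y = ε·Q_x/P_y = -1.625 × 3714/28.09 ≈ -214.85.

-214.85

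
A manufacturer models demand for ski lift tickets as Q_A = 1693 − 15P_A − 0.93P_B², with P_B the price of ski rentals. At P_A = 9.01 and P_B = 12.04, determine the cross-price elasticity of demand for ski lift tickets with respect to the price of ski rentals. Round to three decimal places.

At P_A = 9.01 and P_B = 12.04: Q_A = 1423.036.
∂Q_A/∂P_B = -1.86P_B = -1.86(12.04) = -22.3944.
ε = (∂Q_A/∂P_B)(P_B/Q_A) = -22.3944 × (12.04/1423.036) ≈ -0.189.
ε < 0: complements.

-0.189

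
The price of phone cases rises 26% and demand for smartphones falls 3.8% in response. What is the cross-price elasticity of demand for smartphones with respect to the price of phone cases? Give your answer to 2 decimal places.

-0.15

ε = (%ΔQ of smartphones) / (%ΔP of phone cases) = (-3.8%) / (26%) ≈ -0.15.
Negative cross-price elasticity: complements.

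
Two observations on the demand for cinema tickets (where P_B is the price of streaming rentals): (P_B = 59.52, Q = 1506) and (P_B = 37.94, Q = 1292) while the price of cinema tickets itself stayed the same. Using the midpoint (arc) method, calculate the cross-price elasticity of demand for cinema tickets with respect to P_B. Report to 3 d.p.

0.345

ΔQ_A = 1292 − 1506 = -214; ΔP_B = 37.94 − 59.52 = -21.58.
Midpoints: Q̄_A = 1399.0, P̄_B = 48.73.
ε = (ΔQ_A/Q̄_A)/(ΔP_B/P̄_B) = (-214/1399.0)/(-21.58/48.73) ≈ 0.345.
ε > 0: cinema tickets and streaming rentals are substitutes.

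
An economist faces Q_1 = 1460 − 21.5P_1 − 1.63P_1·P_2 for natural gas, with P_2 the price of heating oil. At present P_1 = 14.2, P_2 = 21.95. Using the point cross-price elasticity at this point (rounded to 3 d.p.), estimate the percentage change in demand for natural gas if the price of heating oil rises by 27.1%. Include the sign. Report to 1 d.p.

-21.3%

At P_1 = 14.2, P_2 = 21.95: Q_1 = 646.645.
∂Q_1/∂P_2 = -1.63P_1 = -23.1460.
ε = (∂Q_1/∂P_2)(P_2/Q_1) = -23.1460 × 21.95/646.645 ≈ -0.786.
%ΔQ_1 ≈ ε × %ΔP_2 = -0.786 × (27.1%) = -21.3%.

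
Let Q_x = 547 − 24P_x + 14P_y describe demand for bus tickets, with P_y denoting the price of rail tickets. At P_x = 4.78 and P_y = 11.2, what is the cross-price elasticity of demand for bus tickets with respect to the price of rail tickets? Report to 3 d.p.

At P_x = 4.78 and P_y = 11.2: Q_x = 589.08.
∂Q_x/∂P_y = 14.
ε = (∂Q_x/∂P_y)(P_y/Q_x) = 14 × (11.2/589.08) ≈ 0.266.

0.266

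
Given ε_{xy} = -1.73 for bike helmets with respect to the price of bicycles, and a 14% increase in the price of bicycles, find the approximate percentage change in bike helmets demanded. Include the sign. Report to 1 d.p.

-24.2%

%ΔQ ≈ ε × %ΔP of bicycles = -1.73 × (14%) = -24.2%.
Demand for bike helmets falls by about 24.2%.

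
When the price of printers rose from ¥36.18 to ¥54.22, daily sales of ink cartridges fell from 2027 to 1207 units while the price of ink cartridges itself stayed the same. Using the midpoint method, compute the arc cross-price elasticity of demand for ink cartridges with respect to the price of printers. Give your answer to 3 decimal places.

ΔQ_A = 1207 − 2027 = -820; ΔP_B = 54.22 − 36.18 = 18.04.
Midpoints: Q̄_A = 1617.0, P̄_B = 45.20.
ε = (ΔQ_A/Q̄_A)/(ΔP_B/P̄_B) = (-820/1617.0)/(18.04/45.20) ≈ -1.271.
ε < 0: ink cartridges and printers are complements.

-1.271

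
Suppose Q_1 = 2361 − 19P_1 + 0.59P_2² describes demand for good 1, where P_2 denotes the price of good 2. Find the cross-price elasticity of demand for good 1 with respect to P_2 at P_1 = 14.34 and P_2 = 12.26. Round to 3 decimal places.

At P_1 = 14.34 and P_2 = 12.26: Q_1 = 2177.221.
∂Q_1/∂P_2 = 1.18P_2 = 1.18(12.26) = 14.4668.
ε = (∂Q_1/∂P_2)(P_2/Q_1) = 14.4668 × (12.26/2177.221) ≈ 0.081.
ε > 0: substitutes.

0.081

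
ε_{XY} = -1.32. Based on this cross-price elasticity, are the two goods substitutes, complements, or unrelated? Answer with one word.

ε = -1.32 < 0, so a higher price of good Y lowers demand for good X: complements.

complements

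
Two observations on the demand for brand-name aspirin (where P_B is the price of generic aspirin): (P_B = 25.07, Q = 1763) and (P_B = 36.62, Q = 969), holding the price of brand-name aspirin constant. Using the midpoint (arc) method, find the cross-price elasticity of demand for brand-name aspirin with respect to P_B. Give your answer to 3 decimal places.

-1.552

ΔQ_A = 969 − 1763 = -794; ΔP_B = 36.62 − 25.07 = 11.55.
Midpoints: Q̄_A = 1366.0, P̄_B = 30.84.
ε = (ΔQ_A/Q̄_A)/(ΔP_B/P̄_B) = (-794/1366.0)/(11.55/30.84) ≈ -1.552.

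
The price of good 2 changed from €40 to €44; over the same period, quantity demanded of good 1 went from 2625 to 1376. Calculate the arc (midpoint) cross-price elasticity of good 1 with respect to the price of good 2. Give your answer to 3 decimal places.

ΔQ_1 = 1376 − 2625 = -1249; ΔP_2 = 44 − 40 = 4.
Midpoints: Q̄_1 = 2000.5, P̄_2 = 42.00.
ε = (ΔQ_1/Q̄_1)/(ΔP_2/P̄_2) = (-1249/2000.5)/(4/42.00) ≈ -6.556.
ε < 0: good 1 and good 2 are complements.

-6.556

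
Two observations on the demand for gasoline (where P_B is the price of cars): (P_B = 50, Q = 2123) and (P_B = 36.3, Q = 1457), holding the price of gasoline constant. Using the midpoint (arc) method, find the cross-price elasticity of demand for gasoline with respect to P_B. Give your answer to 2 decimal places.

1.17

ΔQ_A = 1457 − 2123 = -666; ΔP_B = 36.3 − 50 = -13.7.
Midpoints: Q̄_A = 1790.0, P̄_B = 43.15.
ε = (ΔQ_A/Q̄_A)/(ΔP_B/P̄_B) = (-666/1790.0)/(-13.7/43.15) ≈ 1.17.
ε > 0: gasoline and cars are substitutes.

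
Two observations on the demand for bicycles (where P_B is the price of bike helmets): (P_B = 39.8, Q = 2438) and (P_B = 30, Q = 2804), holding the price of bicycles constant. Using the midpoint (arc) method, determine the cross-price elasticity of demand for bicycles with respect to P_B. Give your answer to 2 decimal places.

ΔQ_A = 2804 − 2438 = 366; ΔP_B = 30 − 39.8 = -9.8.
Midpoints: Q̄_A = 2621.0, P̄_B = 34.90.
ε = (ΔQ_A/Q̄_A)/(ΔP_B/P̄_B) = (366/2621.0)/(-9.8/34.90) ≈ -0.50.
ε < 0: bicycles and bike helmets are complements.

-0.50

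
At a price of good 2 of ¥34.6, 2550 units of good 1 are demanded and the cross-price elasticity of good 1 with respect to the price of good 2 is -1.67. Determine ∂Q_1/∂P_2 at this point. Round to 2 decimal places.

-123.08

ε = (∂Q_1/∂P_2)·(P_2/Q_1) ⇒ ∂Q_1/∂P_2 = ε·Q_1/P_2 = -1.67 × 2550/34.6 ≈ -123.08.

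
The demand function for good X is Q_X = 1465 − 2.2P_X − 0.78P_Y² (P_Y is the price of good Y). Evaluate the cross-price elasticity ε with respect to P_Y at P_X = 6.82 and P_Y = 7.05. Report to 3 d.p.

-0.055

At P_X = 6.82 and P_Y = 7.05: Q_X = 1411.228.
∂Q_X/∂P_Y = -1.56P_Y = -1.56(7.05) = -10.9980.
ε = (∂Q_X/∂P_Y)(P_Y/Q_X) = -10.9980 × (7.05/1411.228) ≈ -0.055.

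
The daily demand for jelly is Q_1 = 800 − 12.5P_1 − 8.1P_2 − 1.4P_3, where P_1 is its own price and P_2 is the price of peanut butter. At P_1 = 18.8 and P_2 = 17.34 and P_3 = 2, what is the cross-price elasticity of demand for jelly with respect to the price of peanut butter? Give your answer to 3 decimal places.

At P_1 = 18.8 and P_2 = 17.34 and P_3 = 2: Q_1 = 421.746.
∂Q_1/∂P_2 = -8.1.
ε = (∂Q_1/∂P_2)(P_2/Q_1) = -8.1 × (17.34/421.746) ≈ -0.333.
Since ε < 0, jelly and peanut butter are complements.

-0.333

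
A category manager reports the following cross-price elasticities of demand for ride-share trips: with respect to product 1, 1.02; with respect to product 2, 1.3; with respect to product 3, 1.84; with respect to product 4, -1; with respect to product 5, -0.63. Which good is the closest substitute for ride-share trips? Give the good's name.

Substitutes have ε > 0. Among the positive values, 1.84 (product 3) is largest.

product 3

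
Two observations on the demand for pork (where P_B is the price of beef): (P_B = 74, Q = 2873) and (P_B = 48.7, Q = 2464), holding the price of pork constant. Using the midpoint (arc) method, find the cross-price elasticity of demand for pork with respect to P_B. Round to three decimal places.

0.372

ΔQ_A = 2464 − 2873 = -409; ΔP_B = 48.7 − 74 = -25.3.
Midpoints: Q̄_A = 2668.5, P̄_B = 61.35.
ε = (ΔQ_A/Q̄_A)/(ΔP_B/P̄_B) = (-409/2668.5)/(-25.3/61.35) ≈ 0.372.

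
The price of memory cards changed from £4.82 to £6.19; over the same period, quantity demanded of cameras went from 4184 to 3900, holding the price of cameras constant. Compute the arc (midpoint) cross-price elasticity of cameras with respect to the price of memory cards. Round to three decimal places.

ΔQ_A = 3900 − 4184 = -284; ΔP_B = 6.19 − 4.82 = 1.37.
Midpoints: Q̄_A = 4042.0, P̄_B = 5.51.
ε = (ΔQ_A/Q̄_A)/(ΔP_B/P̄_B) = (-284/4042.0)/(1.37/5.51) ≈ -0.282.

-0.282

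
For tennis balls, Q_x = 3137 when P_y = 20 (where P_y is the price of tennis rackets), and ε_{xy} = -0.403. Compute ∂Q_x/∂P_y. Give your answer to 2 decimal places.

-63.21

ε = (∂Q_x/∂P_y)·(P_y/Q_x) ⇒ ∂Q_x/∂P_y = ε·Q_x/P_y = -0.403 × 3137/20 ≈ -63.21.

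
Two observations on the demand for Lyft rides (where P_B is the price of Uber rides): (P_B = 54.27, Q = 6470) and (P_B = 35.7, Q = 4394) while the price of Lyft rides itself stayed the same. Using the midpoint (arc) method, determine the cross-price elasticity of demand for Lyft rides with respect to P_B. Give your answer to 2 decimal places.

ΔQ_A = 4394 − 6470 = -2076; ΔP_B = 35.7 − 54.27 = -18.57.
Midpoints: Q̄_A = 5432.0, P̄_B = 44.98.
ε = (ΔQ_A/Q̄_A)/(ΔP_B/P̄_B) = (-2076/5432.0)/(-18.57/44.98) ≈ 0.93.
ε > 0: Lyft rides and Uber rides are substitutes.

0.93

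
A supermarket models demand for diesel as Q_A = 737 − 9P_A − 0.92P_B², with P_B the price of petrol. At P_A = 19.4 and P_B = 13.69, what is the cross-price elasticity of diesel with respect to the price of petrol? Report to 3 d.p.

At P_A = 19.4 and P_B = 13.69: Q_A = 389.977.
∂Q_A/∂P_B = -1.84P_B = -1.84(13.69) = -25.1896.
ε = (∂Q_A/∂P_B)(P_B/Q_A) = -25.1896 × (13.69/389.977) ≈ -0.884.

-0.884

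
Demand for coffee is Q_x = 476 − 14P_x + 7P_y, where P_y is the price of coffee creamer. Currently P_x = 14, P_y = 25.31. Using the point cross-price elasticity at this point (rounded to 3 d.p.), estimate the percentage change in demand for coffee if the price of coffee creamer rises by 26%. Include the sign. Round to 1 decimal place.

At P_x = 14, P_y = 25.31: Q_x = 457.17.
∂Q_x/∂P_y = 7.
ε = (∂Q_x/∂P_y)(P_y/Q_x) = 7.0000 × 25.31/457.17 ≈ 0.388.
%ΔQ_x ≈ ε × %ΔP_y = 0.388 × (26%) = 10.1%.

10.1%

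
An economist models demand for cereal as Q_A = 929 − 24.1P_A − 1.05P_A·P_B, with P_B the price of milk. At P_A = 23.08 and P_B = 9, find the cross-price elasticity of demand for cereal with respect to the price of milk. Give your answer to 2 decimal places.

-1.41

At P_A = 23.08 and P_B = 9: Q_A = 154.666.
∂Q_A/∂P_B = -1.05P_A = -1.05(23.08) = -24.2340.
ε = (∂Q_A/∂P_B)(P_B/Q_A) = -24.2340 × (9/154.666) ≈ -1.41.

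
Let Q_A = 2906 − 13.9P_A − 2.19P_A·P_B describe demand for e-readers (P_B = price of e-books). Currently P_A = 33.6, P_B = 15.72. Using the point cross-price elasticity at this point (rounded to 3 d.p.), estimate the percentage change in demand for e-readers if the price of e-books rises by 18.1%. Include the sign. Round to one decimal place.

At P_A = 33.6, P_B = 15.72: Q_A = 1282.220.
∂Q_A/∂P_B = -2.19P_A = -73.5840.
ε = (∂Q_A/∂P_B)(P_B/Q_A) = -73.5840 × 15.72/1282.220 ≈ -0.902.
%ΔQ_A ≈ ε × %ΔP_B = -0.902 × (18.1%) = -16.3%.

-16.3%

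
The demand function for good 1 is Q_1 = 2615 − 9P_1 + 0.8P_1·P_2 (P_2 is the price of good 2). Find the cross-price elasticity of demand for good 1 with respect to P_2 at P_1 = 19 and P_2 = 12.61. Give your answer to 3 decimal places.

At P_1 = 19 and P_2 = 12.61: Q_1 = 2635.672.
∂Q_1/∂P_2 = 0.8P_1 = 0.8(19) = 15.2000.
ε = (∂Q_1/∂P_2)(P_2/Q_1) = 15.2000 × (12.61/2635.672) ≈ 0.073.
ε > 0: substitutes.

0.073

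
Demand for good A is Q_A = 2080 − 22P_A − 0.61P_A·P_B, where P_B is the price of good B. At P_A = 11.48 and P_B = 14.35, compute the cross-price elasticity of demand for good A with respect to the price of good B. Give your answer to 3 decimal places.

At P_A = 11.48 and P_B = 14.35: Q_A = 1726.950.
∂Q_A/∂P_B = -0.61P_A = -0.61(11.48) = -7.0028.
ε = (∂Q_A/∂P_B)(P_B/Q_A) = -7.0028 × (14.35/1726.950) ≈ -0.058.
ε < 0: complements.

-0.058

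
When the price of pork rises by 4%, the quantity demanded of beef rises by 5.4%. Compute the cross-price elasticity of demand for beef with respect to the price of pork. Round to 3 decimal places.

ε = (%ΔQ of beef) / (%ΔP of pork) = (5.4%) / (4%) ≈ 1.350.

1.350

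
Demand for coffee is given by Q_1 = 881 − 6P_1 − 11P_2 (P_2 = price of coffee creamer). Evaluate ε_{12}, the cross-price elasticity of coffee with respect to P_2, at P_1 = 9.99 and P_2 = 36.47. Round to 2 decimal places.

-0.96

At P_1 = 9.99 and P_2 = 36.47: Q_1 = 419.89.
∂Q_1/∂P_2 = -11.
ε = (∂Q_1/∂P_2)(P_2/Q_1) = -11 × (36.47/419.89) ≈ -0.96.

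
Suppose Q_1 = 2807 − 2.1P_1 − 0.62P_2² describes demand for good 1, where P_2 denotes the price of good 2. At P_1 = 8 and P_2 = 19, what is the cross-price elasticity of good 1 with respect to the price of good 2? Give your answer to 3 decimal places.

At P_1 = 8 and P_2 = 19: Q_1 = 2566.38.
∂Q_1/∂P_2 = -1.24P_2 = -1.24(19) = -23.5600.
ε = (∂Q_1/∂P_2)(P_2/Q_1) = -23.5600 × (19/2566.38) ≈ -0.174.

-0.174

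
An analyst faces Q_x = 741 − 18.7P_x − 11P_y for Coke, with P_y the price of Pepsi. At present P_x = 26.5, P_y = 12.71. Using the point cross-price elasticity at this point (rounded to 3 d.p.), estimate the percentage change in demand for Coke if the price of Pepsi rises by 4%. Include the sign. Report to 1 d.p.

At P_x = 26.5, P_y = 12.71: Q_x = 105.64.
∂Q_x/∂P_y = -11.
ε = (∂Q_x/∂P_y)(P_y/Q_x) = -11.0000 × 12.71/105.64 ≈ -1.323.
%ΔQ_x ≈ ε × %ΔP_y = -1.323 × (4%) = -5.3%.

-5.3%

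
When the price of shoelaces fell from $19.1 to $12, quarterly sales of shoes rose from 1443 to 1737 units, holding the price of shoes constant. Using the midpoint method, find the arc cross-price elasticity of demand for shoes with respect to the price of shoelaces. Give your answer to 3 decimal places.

ΔQ_A = 1737 − 1443 = 294; ΔP_B = 12 − 19.1 = -7.1.
Midpoints: Q̄_A = 1590.0, P̄_B = 15.55.
ε = (ΔQ_A/Q̄_A)/(ΔP_B/P̄_B) = (294/1590.0)/(-7.1/15.55) ≈ -0.405.

-0.405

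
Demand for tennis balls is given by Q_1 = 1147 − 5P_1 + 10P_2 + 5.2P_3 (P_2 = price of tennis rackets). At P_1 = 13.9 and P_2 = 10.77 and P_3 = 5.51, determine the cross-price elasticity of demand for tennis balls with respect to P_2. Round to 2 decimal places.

0.09

At P_1 = 13.9 and P_2 = 10.77 and P_3 = 5.51: Q_1 = 1213.852.
∂Q_1/∂P_2 = 10.
ε = (∂Q_1/∂P_2)(P_2/Q_1) = 10 × (10.77/1213.852) ≈ 0.09.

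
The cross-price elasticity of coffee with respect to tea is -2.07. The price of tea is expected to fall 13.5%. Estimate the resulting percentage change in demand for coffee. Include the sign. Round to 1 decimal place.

%ΔQ ≈ ε × %ΔP of tea = -2.07 × (-13.5%) = 27.9%.

27.9%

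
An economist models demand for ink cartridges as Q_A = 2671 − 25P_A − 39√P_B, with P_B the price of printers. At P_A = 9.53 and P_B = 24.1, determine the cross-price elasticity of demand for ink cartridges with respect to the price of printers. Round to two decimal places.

-0.04

At P_A = 9.53 and P_B = 24.1: Q_A = 2241.292.
∂Q_A/∂P_B = -39/(2√P_B) = -39/(2√24.1) = -3.9722.
ε = (∂Q_A/∂P_B)(P_B/Q_A) = -3.9722 × (24.1/2241.292) ≈ -0.04.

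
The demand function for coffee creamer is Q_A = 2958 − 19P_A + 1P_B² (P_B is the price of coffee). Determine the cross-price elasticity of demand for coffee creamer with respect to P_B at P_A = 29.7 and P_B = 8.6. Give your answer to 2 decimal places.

At P_A = 29.7 and P_B = 8.6: Q_A = 2467.66.
∂Q_A/∂P_B = 2P_B = 2(8.6) = 17.2000.
ε = (∂Q_A/∂P_B)(P_B/Q_A) = 17.2000 × (8.6/2467.66) ≈ 0.06.

0.06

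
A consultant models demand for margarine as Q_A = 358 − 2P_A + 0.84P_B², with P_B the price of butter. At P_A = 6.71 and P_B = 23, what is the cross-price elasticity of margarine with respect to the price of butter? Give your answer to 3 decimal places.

At P_A = 6.71 and P_B = 23: Q_A = 788.94.
∂Q_A/∂P_B = 1.68P_B = 1.68(23) = 38.6400.
ε = (∂Q_A/∂P_B)(P_B/Q_A) = 38.6400 × (23/788.94) ≈ 1.126.
ε > 0: substitutes.

1.126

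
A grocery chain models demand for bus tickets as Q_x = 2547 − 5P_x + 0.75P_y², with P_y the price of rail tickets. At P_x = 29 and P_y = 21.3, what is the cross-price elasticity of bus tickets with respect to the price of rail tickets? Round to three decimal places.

At P_x = 29 and P_y = 21.3: Q_x = 2742.267.
∂Q_x/∂P_y = 1.5P_y = 1.5(21.3) = 31.9500.
ε = (∂Q_x/∂P_y)(P_y/Q_x) = 31.9500 × (21.3/2742.267) ≈ 0.248.
ε > 0: substitutes.

0.248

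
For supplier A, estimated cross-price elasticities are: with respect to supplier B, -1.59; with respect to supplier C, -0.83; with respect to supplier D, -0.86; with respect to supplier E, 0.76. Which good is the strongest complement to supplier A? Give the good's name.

supplier B

Complements have ε < 0. The most negative value is -1.59 (supplier B).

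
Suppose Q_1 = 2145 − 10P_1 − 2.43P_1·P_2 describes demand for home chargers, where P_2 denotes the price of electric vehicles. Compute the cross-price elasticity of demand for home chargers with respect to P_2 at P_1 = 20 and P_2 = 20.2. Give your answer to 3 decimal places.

At P_1 = 20 and P_2 = 20.2: Q_1 = 963.28.
∂Q_1/∂P_2 = -2.43P_1 = -2.43(20) = -48.6000.
ε = (∂Q_1/∂P_2)(P_2/Q_1) = -48.6000 × (20.2/963.28) ≈ -1.019.
ε < 0: complements.

-1.019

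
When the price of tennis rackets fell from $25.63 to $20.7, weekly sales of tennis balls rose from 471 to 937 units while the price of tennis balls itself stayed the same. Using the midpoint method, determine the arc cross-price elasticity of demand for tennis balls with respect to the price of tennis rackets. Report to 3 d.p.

ΔQ_A = 937 − 471 = 466; ΔP_B = 20.7 − 25.63 = -4.93.
Midpoints: Q̄_A = 704.0, P̄_B = 23.16.
ε = (ΔQ_A/Q̄_A)/(ΔP_B/P̄_B) = (466/704.0)/(-4.93/23.16) ≈ -3.110.

-3.110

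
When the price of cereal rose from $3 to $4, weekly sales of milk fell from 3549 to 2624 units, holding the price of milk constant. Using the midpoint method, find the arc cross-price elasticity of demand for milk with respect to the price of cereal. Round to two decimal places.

ΔQ_A = 2624 − 3549 = -925; ΔP_B = 4 − 3 = 1.
Midpoints: Q̄_A = 3086.5, P̄_B = 3.50.
ε = (ΔQ_A/Q̄_A)/(ΔP_B/P̄_B) = (-925/3086.5)/(1/3.50) ≈ -1.05.
ε < 0: milk and cereal are complements.

-1.05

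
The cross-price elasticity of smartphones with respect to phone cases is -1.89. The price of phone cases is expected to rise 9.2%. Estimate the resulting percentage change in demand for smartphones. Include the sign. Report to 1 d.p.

%ΔQ ≈ ε × %ΔP of phone cases = -1.89 × (9.2%) = -17.4%.

-17.4%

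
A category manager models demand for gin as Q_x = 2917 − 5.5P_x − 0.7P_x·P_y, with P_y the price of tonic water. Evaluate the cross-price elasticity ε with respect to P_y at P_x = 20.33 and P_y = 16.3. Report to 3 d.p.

-0.090

At P_x = 20.33 and P_y = 16.3: Q_x = 2573.220.
∂Q_x/∂P_y = -0.7P_x = -0.7(20.33) = -14.2310.
ε = (∂Q_x/∂P_y)(P_y/Q_x) = -14.2310 × (16.3/2573.220) ≈ -0.090.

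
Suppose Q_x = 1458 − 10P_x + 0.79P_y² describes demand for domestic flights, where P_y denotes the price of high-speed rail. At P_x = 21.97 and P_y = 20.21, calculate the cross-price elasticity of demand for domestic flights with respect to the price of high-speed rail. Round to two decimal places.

0.41

At P_x = 21.97 and P_y = 20.21: Q_x = 1560.971.
∂Q_x/∂P_y = 1.58P_y = 1.58(20.21) = 31.9318.
ε = (∂Q_x/∂P_y)(P_y/Q_x) = 31.9318 × (20.21/1560.971) ≈ 0.41.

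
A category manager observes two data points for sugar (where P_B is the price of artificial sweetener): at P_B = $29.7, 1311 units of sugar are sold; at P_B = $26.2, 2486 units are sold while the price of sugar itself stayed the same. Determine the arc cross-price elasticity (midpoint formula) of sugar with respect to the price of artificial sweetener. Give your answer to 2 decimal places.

-4.94

ΔQ_A = 2486 − 1311 = 1175; ΔP_B = 26.2 − 29.7 = -3.5.
Midpoints: Q̄_A = 1898.5, P̄_B = 27.95.
ε = (ΔQ_A/Q̄_A)/(ΔP_B/P̄_B) = (1175/1898.5)/(-3.5/27.95) ≈ -4.94.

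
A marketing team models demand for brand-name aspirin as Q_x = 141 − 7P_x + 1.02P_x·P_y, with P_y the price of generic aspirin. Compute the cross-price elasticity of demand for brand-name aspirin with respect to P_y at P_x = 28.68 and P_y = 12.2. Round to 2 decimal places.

At P_x = 28.68 and P_y = 12.2: Q_x = 297.134.
∂Q_x/∂P_y = 1.02P_x = 1.02(28.68) = 29.2536.
ε = (∂Q_x/∂P_y)(P_y/Q_x) = 29.2536 × (12.2/297.134) ≈ 1.20.
ε > 0: substitutes.

1.20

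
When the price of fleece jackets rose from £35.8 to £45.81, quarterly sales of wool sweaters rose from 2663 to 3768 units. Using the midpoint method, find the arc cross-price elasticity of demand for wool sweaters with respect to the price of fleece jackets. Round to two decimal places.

ΔQ_A = 3768 − 2663 = 1105; ΔP_B = 45.81 − 35.8 = 10.01.
Midpoints: Q̄_A = 3215.5, P̄_B = 40.80.
ε = (ΔQ_A/Q̄_A)/(ΔP_B/P̄_B) = (1105/3215.5)/(10.01/40.80) ≈ 1.40.
ε > 0: wool sweaters and fleece jackets are substitutes.

1.40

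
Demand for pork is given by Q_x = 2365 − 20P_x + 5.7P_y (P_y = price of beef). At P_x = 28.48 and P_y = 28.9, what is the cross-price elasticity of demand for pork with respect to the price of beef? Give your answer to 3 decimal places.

At P_x = 28.48 and P_y = 28.9: Q_x = 1960.13.
∂Q_x/∂P_y = 5.7.
ε = (∂Q_x/∂P_y)(P_y/Q_x) = 5.7 × (28.9/1960.13) ≈ 0.084.

0.084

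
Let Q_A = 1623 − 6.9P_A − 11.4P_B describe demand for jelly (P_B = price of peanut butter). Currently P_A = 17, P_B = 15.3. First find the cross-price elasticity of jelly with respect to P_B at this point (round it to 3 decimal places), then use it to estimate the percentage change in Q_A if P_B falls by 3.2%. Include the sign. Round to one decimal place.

0.4%

At P_A = 17, P_B = 15.3: Q_A = 1331.28.
∂Q_A/∂P_B = -11.4.
ε = (∂Q_A/∂P_B)(P_B/Q_A) = -11.4000 × 15.3/1331.28 ≈ -0.131.
%ΔQ_A ≈ ε × %ΔP_B = -0.131 × (-3.2%) = 0.4%.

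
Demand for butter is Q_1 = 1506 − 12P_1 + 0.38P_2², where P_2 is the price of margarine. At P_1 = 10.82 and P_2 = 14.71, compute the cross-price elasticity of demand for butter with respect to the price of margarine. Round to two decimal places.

0.11

At P_1 = 10.82 and P_2 = 14.71: Q_1 = 1458.386.
∂Q_1/∂P_2 = 0.76P_2 = 0.76(14.71) = 11.1796.
ε = (∂Q_1/∂P_2)(P_2/Q_1) = 11.1796 × (14.71/1458.386) ≈ 0.11.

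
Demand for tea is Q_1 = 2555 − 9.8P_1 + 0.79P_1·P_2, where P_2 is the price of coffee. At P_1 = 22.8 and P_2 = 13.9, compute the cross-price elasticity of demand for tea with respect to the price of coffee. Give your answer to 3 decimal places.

0.097

At P_1 = 22.8 and P_2 = 13.9: Q_1 = 2581.927.
∂Q_1/∂P_2 = 0.79P_1 = 0.79(22.8) = 18.0120.
ε = (∂Q_1/∂P_2)(P_2/Q_1) = 18.0120 × (13.9/2581.927) ≈ 0.097.
ε > 0: substitutes.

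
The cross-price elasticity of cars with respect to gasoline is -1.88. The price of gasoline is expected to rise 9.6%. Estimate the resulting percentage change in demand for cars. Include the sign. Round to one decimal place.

-18.0%

%ΔQ ≈ ε × %ΔP of gasoline = -1.88 × (9.6%) = -18.0%.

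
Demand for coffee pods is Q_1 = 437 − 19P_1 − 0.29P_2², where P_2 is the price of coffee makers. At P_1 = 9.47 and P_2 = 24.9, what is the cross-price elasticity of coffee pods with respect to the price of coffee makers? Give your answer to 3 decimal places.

At P_1 = 9.47 and P_2 = 24.9: Q_1 = 77.267.
∂Q_1/∂P_2 = -0.58P_2 = -0.58(24.9) = -14.4420.
ε = (∂Q_1/∂P_2)(P_2/Q_1) = -14.4420 × (24.9/77.267) ≈ -4.654.
ε < 0: complements.

-4.654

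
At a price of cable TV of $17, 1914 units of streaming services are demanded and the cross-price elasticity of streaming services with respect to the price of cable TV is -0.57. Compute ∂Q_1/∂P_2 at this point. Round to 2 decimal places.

-64.18

ε = (∂Q_1/∂P_2)·(P_2/Q_1) ⇒ ∂Q_1/∂P_2 = ε·Q_1/P_2 = -0.57 × 1914/17 ≈ -64.18.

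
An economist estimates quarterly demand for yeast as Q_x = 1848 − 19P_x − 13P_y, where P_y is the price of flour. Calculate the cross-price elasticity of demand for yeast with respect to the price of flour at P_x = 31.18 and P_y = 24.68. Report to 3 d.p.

-0.343

At P_x = 31.18 and P_y = 24.68: Q_x = 934.74.
∂Q_x/∂P_y = -13.
ε = (∂Q_x/∂P_y)(P_y/Q_x) = -13 × (24.68/934.74) ≈ -0.343.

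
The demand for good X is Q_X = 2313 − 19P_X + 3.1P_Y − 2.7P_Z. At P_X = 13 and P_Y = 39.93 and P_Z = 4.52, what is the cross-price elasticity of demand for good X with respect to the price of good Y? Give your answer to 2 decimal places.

At P_X = 13 and P_Y = 39.93 and P_Z = 4.52: Q_X = 2177.579.
∂Q_X/∂P_Y = 3.1.
ε = (∂Q_X/∂P_Y)(P_Y/Q_X) = 3.1 × (39.93/2177.579) ≈ 0.06.
Since ε > 0, good X and good Y are substitutes.

0.06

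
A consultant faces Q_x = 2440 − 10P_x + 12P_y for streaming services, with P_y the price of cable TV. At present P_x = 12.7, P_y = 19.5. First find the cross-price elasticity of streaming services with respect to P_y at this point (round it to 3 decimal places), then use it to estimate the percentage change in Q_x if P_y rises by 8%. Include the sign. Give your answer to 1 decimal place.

At P_x = 12.7, P_y = 19.5: Q_x = 2547.
∂Q_x/∂P_y = 12.
ε = (∂Q_x/∂P_y)(P_y/Q_x) = 12.0000 × 19.5/2547 ≈ 0.092.
%ΔQ_x ≈ ε × %ΔP_y = 0.092 × (8%) = 0.7%.

0.7%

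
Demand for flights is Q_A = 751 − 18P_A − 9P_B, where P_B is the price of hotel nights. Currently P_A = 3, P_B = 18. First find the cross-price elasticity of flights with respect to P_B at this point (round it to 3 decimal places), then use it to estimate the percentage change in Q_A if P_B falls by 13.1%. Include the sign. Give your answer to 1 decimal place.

4.0%

At P_A = 3, P_B = 18: Q_A = 535.
∂Q_A/∂P_B = -9.
ε = (∂Q_A/∂P_B)(P_B/Q_A) = -9.0000 × 18/535 ≈ -0.303.
%ΔQ_A ≈ ε × %ΔP_B = -0.303 × (-13.1%) = 4.0%.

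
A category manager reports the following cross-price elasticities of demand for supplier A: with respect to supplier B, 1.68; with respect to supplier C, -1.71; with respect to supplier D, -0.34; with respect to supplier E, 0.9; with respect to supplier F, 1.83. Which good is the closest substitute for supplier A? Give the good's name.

Substitutes have ε > 0. Among the positive values, 1.83 (supplier F) is largest.

supplier F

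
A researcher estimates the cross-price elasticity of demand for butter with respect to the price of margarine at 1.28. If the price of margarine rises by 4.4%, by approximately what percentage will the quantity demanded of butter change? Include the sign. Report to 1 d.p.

%ΔQ ≈ ε × %ΔP of margarine = 1.28 × (4.4%) = 5.6%.

5.6%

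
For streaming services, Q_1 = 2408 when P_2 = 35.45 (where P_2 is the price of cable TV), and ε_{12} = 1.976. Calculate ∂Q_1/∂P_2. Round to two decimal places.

ε = (∂Q_1/∂P_2)·(P_2/Q_1) ⇒ ∂Q_1/∂P_2 = ε·Q_1/P_2 = 1.976 × 2408/35.45 ≈ 134.22.

134.22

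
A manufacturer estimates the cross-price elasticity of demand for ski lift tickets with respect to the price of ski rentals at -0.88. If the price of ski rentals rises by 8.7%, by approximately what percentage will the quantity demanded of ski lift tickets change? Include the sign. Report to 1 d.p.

%ΔQ ≈ ε × %ΔP of ski rentals = -0.88 × (8.7%) = -7.7%.

-7.7%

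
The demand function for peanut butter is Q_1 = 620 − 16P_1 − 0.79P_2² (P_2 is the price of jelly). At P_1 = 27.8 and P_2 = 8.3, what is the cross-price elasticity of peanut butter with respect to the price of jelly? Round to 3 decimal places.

-0.901

At P_1 = 27.8 and P_2 = 8.3: Q_1 = 120.777.
∂Q_1/∂P_2 = -1.58P_2 = -1.58(8.3) = -13.1140.
ε = (∂Q_1/∂P_2)(P_2/Q_1) = -13.1140 × (8.3/120.777) ≈ -0.901.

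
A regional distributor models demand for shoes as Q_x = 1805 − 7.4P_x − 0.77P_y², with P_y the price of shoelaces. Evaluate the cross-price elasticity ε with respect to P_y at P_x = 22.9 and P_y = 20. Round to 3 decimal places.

-0.464

At P_x = 22.9 and P_y = 20: Q_x = 1327.54.
∂Q_x/∂P_y = -1.54P_y = -1.54(20) = -30.8000.
ε = (∂Q_x/∂P_y)(P_y/Q_x) = -30.8000 × (20/1327.54) ≈ -0.464.
ε < 0: complements.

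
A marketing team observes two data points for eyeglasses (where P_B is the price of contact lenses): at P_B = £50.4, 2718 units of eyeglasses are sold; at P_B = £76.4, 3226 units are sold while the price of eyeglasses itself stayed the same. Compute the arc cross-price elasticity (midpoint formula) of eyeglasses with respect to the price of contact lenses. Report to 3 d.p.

0.417

ΔQ_A = 3226 − 2718 = 508; ΔP_B = 76.4 − 50.4 = 26.
Midpoints: Q̄_A = 2972.0, P̄_B = 63.40.
ε = (ΔQ_A/Q̄_A)/(ΔP_B/P̄_B) = (508/2972.0)/(26/63.40) ≈ 0.417.
ε > 0: eyeglasses and contact lenses are substitutes.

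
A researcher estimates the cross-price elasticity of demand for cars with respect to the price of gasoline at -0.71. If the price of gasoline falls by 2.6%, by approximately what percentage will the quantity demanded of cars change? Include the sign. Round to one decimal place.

%ΔQ ≈ ε × %ΔP of gasoline = -0.71 × (-2.6%) = 1.8%.

1.8%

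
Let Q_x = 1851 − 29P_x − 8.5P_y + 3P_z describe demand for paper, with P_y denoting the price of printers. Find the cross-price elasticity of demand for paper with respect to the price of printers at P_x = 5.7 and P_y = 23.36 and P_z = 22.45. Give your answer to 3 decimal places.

-0.128

At P_x = 5.7 and P_y = 23.36 and P_z = 22.45: Q_x = 1554.49.
∂Q_x/∂P_y = -8.5.
ε = (∂Q_x/∂P_y)(P_y/Q_x) = -8.5 × (23.36/1554.49) ≈ -0.128.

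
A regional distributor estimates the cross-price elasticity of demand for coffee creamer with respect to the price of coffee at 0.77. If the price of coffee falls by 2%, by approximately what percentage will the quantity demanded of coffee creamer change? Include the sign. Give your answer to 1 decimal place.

-1.5%

%ΔQ ≈ ε × %ΔP of coffee = 0.77 × (-2%) = -1.5%.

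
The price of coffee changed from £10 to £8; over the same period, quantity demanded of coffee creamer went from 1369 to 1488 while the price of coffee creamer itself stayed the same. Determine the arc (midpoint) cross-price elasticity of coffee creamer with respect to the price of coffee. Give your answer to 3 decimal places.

-0.375

ΔQ_A = 1488 − 1369 = 119; ΔP_B = 8 − 10 = -2.
Midpoints: Q̄_A = 1428.5, P̄_B = 9.00.
ε = (ΔQ_A/Q̄_A)/(ΔP_B/P̄_B) = (119/1428.5)/(-2/9.00) ≈ -0.375.
ε < 0: coffee creamer and coffee are complements.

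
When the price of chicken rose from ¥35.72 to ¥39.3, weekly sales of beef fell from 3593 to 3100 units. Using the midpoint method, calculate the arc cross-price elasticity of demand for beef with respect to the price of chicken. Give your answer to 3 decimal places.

-1.544

ΔQ_A = 3100 − 3593 = -493; ΔP_B = 39.3 − 35.72 = 3.58.
Midpoints: Q̄_A = 3346.5, P̄_B = 37.51.
ε = (ΔQ_A/Q̄_A)/(ΔP_B/P̄_B) = (-493/3346.5)/(3.58/37.51) ≈ -1.544.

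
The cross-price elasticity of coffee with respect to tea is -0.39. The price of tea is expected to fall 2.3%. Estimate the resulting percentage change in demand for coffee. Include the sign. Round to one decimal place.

%ΔQ ≈ ε × %ΔP of tea = -0.39 × (-2.3%) = 0.9%.

0.9%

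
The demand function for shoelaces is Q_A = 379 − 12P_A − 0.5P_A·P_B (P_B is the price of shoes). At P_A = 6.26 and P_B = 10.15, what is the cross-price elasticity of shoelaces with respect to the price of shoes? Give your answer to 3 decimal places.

At P_A = 6.26 and P_B = 10.15: Q_A = 272.111.
∂Q_A/∂P_B = -0.5P_A = -0.5(6.26) = -3.1300.
ε = (∂Q_A/∂P_B)(P_B/Q_A) = -3.1300 × (10.15/272.111) ≈ -0.117.
ε < 0: complements.

-0.117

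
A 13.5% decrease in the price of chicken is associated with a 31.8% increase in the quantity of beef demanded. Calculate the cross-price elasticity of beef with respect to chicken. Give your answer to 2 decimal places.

-2.36

ε = (%ΔQ of beef) / (%ΔP of chicken) = (31.8%) / (-13.5%) ≈ -2.36.
Negative cross-price elasticity: complements.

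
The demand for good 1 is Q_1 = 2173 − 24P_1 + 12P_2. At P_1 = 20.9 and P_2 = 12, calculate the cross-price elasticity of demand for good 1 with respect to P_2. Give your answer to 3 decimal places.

0.079

At P_1 = 20.9 and P_2 = 12: Q_1 = 1815.4.
∂Q_1/∂P_2 = 12.
ε = (∂Q_1/∂P_2)(P_2/Q_1) = 12 × (12/1815.4) ≈ 0.079.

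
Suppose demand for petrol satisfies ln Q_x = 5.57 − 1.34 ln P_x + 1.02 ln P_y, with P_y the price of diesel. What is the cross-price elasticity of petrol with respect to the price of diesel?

In a log-linear (constant-elasticity) demand function, the coefficient on ln P_y is the cross-price elasticity.
ε = 1.02. Positive, so petrol and diesel are substitutes.

1.02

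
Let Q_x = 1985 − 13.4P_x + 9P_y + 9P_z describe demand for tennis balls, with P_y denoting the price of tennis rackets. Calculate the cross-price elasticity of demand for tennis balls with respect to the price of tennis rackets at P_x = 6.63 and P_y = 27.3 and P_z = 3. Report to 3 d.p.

0.113

At P_x = 6.63 and P_y = 27.3 and P_z = 3: Q_x = 2168.858.
∂Q_x/∂P_y = 9.
ε = (∂Q_x/∂P_y)(P_y/Q_x) = 9 × (27.3/2168.858) ≈ 0.113.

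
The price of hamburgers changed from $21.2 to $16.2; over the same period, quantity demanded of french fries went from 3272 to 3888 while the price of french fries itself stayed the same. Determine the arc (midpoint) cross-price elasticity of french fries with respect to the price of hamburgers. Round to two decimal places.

-0.64

ΔQ_A = 3888 − 3272 = 616; ΔP_B = 16.2 − 21.2 = -5.
Midpoints: Q̄_A = 3580.0, P̄_B = 18.70.
ε = (ΔQ_A/Q̄_A)/(ΔP_B/P̄_B) = (616/3580.0)/(-5/18.70) ≈ -0.64.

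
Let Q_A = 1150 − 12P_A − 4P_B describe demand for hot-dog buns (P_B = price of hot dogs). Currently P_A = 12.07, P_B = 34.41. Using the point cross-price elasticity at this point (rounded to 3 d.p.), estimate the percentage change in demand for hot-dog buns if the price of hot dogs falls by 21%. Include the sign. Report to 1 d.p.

3.3%

At P_A = 12.07, P_B = 34.41: Q_A = 867.52.
∂Q_A/∂P_B = -4.
ε = (∂Q_A/∂P_B)(P_B/Q_A) = -4.0000 × 34.41/867.52 ≈ -0.159.
%ΔQ_A ≈ ε × %ΔP_B = -0.159 × (-21%) = 3.3%.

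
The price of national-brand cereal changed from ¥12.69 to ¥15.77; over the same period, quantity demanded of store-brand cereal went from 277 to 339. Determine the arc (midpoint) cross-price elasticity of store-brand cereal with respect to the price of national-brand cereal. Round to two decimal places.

0.93

ΔQ_A = 339 − 277 = 62; ΔP_B = 15.77 − 12.69 = 3.08.
Midpoints: Q̄_A = 308.0, P̄_B = 14.23.
ε = (ΔQ_A/Q̄_A)/(ΔP_B/P̄_B) = (62/308.0)/(3.08/14.23) ≈ 0.93.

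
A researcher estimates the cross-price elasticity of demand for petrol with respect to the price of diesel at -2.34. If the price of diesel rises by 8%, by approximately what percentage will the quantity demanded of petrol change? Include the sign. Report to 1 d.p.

-18.7%

%ΔQ ≈ ε × %ΔP of diesel = -2.34 × (8%) = -18.7%.
Demand for petrol falls by about 18.7%.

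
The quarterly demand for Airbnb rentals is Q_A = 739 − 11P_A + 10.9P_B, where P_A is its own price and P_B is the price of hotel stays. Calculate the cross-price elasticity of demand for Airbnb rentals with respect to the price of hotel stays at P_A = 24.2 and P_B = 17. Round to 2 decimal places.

At P_A = 24.2 and P_B = 17: Q_A = 658.1.
∂Q_A/∂P_B = 10.9.
ε = (∂Q_A/∂P_B)(P_B/Q_A) = 10.9 × (17/658.1) ≈ 0.28.
Since ε > 0, Airbnb rentals and hotel stays are substitutes.

0.28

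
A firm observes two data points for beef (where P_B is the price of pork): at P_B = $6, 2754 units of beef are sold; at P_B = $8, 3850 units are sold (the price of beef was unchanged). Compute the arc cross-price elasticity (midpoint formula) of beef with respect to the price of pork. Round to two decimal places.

ΔQ_A = 3850 − 2754 = 1096; ΔP_B = 8 − 6 = 2.
Midpoints: Q̄_A = 3302.0, P̄_B = 7.00.
ε = (ΔQ_A/Q̄_A)/(ΔP_B/P̄_B) = (1096/3302.0)/(2/7.00) ≈ 1.16.

1.16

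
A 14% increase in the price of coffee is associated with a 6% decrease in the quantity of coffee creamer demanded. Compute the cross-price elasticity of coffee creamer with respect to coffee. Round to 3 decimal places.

-0.429

ε = (%ΔQ of coffee creamer) / (%ΔP of coffee) = (-6%) / (14%) ≈ -0.429.
Negative cross-price elasticity: complements.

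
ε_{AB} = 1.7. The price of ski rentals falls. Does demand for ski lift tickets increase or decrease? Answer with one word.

ε > 0 and the price of ski rentals falls, so the quantity of ski lift tickets moves in the same direction: it decreases.

decrease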